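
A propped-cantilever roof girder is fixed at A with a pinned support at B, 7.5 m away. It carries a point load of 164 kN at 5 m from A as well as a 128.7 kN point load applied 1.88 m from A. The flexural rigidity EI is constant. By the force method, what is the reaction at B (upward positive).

Choose R_B as the redundant. The primary structure is the cantilever fixed at A.
Downward deflection at the released point B due to the loads:
  point load 164 at a = 5: Pa²(3L − a)/(6EI) = 11958/EI
  point load 128.7 at a = 1.88: Pa²(3L − a)/(6EI) = 1563/EI
  δ_0 = 13522/EI
Flexibility coefficient — unit upward force at B: δ_{BB} = L³/(3EI) = 140.6/EI.
Compatibility at B: δ_0 − R_B·δ_{BB} = 0, so R_B = 13522/140.6 = 96.15 kN.

R_B = 96.15 kN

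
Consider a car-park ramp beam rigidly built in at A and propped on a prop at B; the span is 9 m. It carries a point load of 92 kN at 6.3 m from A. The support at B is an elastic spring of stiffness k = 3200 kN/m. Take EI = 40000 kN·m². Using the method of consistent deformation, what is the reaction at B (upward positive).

R_B = 49.31 kN

Take the reaction at B as the redundant and release it; the primary structure is a cantilever fixed at A.
Free-end deflection of the primary structure under the applied loading (downward +):
  point load 92 at a = 6.3: Pa²(3L − a)/(6EI) = 12598/EI
Flexibility coefficient — unit upward force at B: δ_{BB} = L³/(3EI) = 243/EI.
With EI = 40000 kN·m²: δ_0 = 0.31494 m and δ_{BB} = 0.006075 m/kN.
Compatibility — the spring shortens by R_B/k under the reaction it provides: δ_0 − R_B·δ_{BB} = R_B/k. With 1/k = 0.000313 m/kN, R_B = δ_0 / (δ_{BB} + 1/k) = 0.31494 / (0.006075 + 0.000313) = 49.31 kN.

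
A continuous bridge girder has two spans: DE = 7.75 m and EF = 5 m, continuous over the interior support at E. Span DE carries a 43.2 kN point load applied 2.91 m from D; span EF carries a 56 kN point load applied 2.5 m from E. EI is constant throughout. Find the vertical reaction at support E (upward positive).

R_E = 61.79 kN

Take M_E as the redundant. Released structure: two simple spans DE and EF with a hinge at E.
End slopes at the hinge E, treating each span as simply supported:
  span DE: point load 43.2 at a = 2.91: Pab(L + a)/(6LEI) = 139.5/EI
  span EF: point load 56 at a = 2.5: Pab(L + b)/(6LEI) = 87.5/EI
  relative rotation θ_0 = (139.5 + 87.5)/EI = 227/EI
A unit hogging moment at E produces rotation L₁/(3EI) + L₂/(3EI) = 4.25/EI.
Compatibility: M_E·(L₁+L₂)/(3EI) = θ_0, giving M_E = 53.41 kN·m (hogging).
Span DE, ΣM about D with M_E applied at E: R_E^{DE}·7.75 = 125.7 + 53.41, so R_E^{DE} = 23.11 kN and R_D = 43.2 − 23.11 = 20.09 kN.
Span EF, ΣM about F: R_E^{EF}·5 = 140 + 53.41, so R_E^{EF} = 38.68 kN and R_F = 56 − 38.68 = 17.32 kN.
R_E = 23.11 + 38.68 = 61.79 kN.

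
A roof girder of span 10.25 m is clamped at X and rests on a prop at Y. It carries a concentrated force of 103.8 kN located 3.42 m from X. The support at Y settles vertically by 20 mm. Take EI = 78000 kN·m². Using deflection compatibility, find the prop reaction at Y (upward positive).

R_Y = 11.06 kN

Release the roller at Y. Primary structure: cantilever fixed at X.
Free-end deflection of the primary structure under the applied loading (downward +):
  point load 103.8 at a = 3.42: Pa²(3L − a)/(6EI) = 5530/EI
Flexibility coefficient — unit upward force at Y: δ_{YY} = L³/(3EI) = 359/EI.
With EI = 78000 kN·m²: δ_0 = 0.0709 m and δ_{YY} = 0.004602 m/kN.
Compatibility — the beam at Y must follow the support down by 0.02 m: δ_0 − R_Y·δ_{YY} = 0.02, so R_Y = (0.0709 − 0.02)/0.004602 = 11.06 kN.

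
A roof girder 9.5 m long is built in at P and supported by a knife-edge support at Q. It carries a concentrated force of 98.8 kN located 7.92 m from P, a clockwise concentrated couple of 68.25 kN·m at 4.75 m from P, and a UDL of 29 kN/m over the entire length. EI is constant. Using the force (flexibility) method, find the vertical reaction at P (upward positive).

R_P = 188.5 kN

Choose R_Q as the redundant. The primary structure is the cantilever fixed at P.
Downward deflection at the released point Q due to the loads:
  point load 98.8 at a = 7.92: Pa²(3L − a)/(6EI) = 21257/EI
  clockwise couple 68.25 at a = 4.75: M₀a(2L − a)/(2EI) = 2310/EI
  UDL 29: wL⁴/(8EI) = 29526/EI
  δ_0 = 53093/EI
Tip deflection under a unit load at Q: L³/(3EI) = 285.8/EI.
The prop prevents deflection at Q: R_Q = δ_0/δ_{QQ} = 53093/285.8 = 185.8 kN.
Vertical equilibrium: R_P = ΣP − R_Q = 374.3 − 185.8 = 188.5 kN.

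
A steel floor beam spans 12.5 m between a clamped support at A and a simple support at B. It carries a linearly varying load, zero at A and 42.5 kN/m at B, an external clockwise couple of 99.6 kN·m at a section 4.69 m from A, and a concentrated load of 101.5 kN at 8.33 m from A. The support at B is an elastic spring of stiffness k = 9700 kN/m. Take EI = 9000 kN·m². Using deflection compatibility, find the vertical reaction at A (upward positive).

R_A = 161.4 kN

Release the roller at B. Primary structure: cantilever fixed at A.
Deflection at B on the released cantilever, summing each load's contribution:
  triangular load, peak 42.5 at the free end: 11w₀L⁴/(120EI) = 95113/EI
  clockwise couple 99.6 at a = 4.69: M₀a(2L − a)/(2EI) = 4744/EI
  point load 101.5 at a = 8.33: Pa²(3L − a)/(6EI) = 34241/EI
  δ_0 = 134097/EI
Flexibility coefficient — unit upward force at B: δ_{BB} = L³/(3EI) = 651/EI.
With EI = 9000 kN·m²: δ_0 = 14.9 m and δ_{BB} = 0.072338 m/kN.
Compatibility — the spring shortens by R_B/k under the reaction it provides: δ_0 − R_B·δ_{BB} = R_B/k. With 1/k = 0.000103 m/kN, R_B = δ_0 / (δ_{BB} + 1/k) = 14.9 / (0.072338 + 0.000103) = 205.7 kN.
Vertical equilibrium: R_A = ΣP − R_B = 367.1 − 205.7 = 161.4 kN.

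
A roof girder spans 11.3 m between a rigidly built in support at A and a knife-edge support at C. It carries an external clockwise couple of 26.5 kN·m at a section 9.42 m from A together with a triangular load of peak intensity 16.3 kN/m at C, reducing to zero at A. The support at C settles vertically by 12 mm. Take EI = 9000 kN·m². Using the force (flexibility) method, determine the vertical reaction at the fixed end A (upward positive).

Release the roller at C. Primary structure: cantilever fixed at A.
Primary-structure tip deflection at C by superposition:
  clockwise couple 26.5 at a = 9.42: M₀a(2L − a)/(2EI) = 1645/EI
  triangular load, peak 16.3 at the free end: 11w₀L⁴/(120EI) = 24362/EI
  δ_0 = 26007/EI
Flexibility coefficient — unit upward force at C: δ_{CC} = L³/(3EI) = 481/EI.
With EI = 9000 kN·m²: δ_0 = 2.8897 m and δ_{CC} = 0.053441 m/kN.
Compatibility — the beam at C must follow the support down by 0.012 m: δ_0 − R_C·δ_{CC} = 0.012, so R_C = (2.8897 − 0.012)/0.053441 = 53.85 kN.
Vertical equilibrium: R_A = ΣP − R_C = 92.09 − 53.85 = 38.25 kN.

R_A = 38.25 kN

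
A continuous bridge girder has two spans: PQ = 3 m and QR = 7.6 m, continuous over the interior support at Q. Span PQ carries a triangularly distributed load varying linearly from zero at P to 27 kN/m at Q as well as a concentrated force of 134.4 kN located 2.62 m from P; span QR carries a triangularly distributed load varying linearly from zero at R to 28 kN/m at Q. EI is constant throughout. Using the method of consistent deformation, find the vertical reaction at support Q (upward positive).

Release continuity at Q by inserting a hinge; the redundant is the internal moment M_Q. The primary structure is two simply-supported spans PQ and QR.
End slopes at the hinge Q, treating each span as simply supported:
  span PQ: triangular load, peak 27: w₀L³/(45EI) = 16.2/EI
  span PQ: point load 134.4 at a = 2.62: Pab(L + a)/(6LEI) = 41.78/EI
  span QR: triangular load, peak 28: w₀L³/(45EI) = 273.1/EI
  relative rotation θ_0 = (57.98 + 273.1)/EI = 331.1/EI
A unit hogging moment at Q produces rotation L₁/(3EI) + L₂/(3EI) = 3.533/EI.
Slope continuity at Q: θ_0 = M_Q·3.533/EI, so M_Q = 331.1/3.533 = 93.71 kN·m (hogging).
Span PQ, ΣM about P with M_Q applied at Q: R_Q^{PQ}·3 = 433.1 + 93.71, so R_Q^{PQ} = 175.6 kN and R_P = 174.9 − 175.6 = -0.7136 kN.
Span QR, ΣM about R: R_Q^{QR}·7.6 = 539.1 + 93.71, so R_Q^{QR} = 83.26 kN and R_R = 106.4 − 83.26 = 23.14 kN.
R_Q = 175.6 + 83.26 = 258.9 kN.

R_Q = 258.9 kN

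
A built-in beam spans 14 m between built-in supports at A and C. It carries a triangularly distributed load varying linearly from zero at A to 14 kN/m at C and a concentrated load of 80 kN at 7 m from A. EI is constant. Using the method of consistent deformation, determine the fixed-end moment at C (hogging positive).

M_C = 277.2 kN·m

Release both end moments; the primary structure is a simply-supported span AC with redundants M_A and M_C.
End rotations of the released simple span under the applied load (×1/EI):
  at A: triangular load, peak 14: 7w₀L³/(360EI) = 747/EI
  at C: triangular load, peak 14: w₀L³/(45EI) = 853.7/EI
  at A: point load 80 at a = 7: Pab(L + b)/(6LEI) = 980/EI
  at C: point load 80 at a = 7: Pab(L + a)/(6LEI) = 980/EI
  θ_A0 = 1727/EI,  θ_C0 = 1834/EI
Flexibility coefficients: a unit moment at one end gives L/(3EI) there and L/(6EI) at the far end, so f₁₁ = f₂₂ = 4.667/EI and f₁₂ = f₂₁ = 2.333/EI.
Compatibility — zero rotation at each built-in end:
  4.667 M_A + 2.333 M_C = 1727
  2.333 M_A + 4.667 M_C = 1834
Solving the pair gives M_A = 231.5 kN·m and M_C = 277.2 kN·m (hogging).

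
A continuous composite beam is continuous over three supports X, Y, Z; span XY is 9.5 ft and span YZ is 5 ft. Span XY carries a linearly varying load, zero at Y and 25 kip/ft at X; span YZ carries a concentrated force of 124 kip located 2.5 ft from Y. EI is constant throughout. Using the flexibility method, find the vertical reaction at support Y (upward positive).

Insert a hinge at Y; M_Y is the redundant, and each span becomes simply supported.
End slopes at the hinge Y, treating each span as simply supported:
  span XY: triangular load, peak 25: 7w₀L³/(360EI) = 416.8/EI
  span YZ: point load 124 at a = 2.5: Pab(L + b)/(6LEI) = 193.8/EI
  relative rotation θ_0 = (416.8 + 193.8)/EI = 610.5/EI
A unit hogging moment at Y produces rotation L₁/(3EI) + L₂/(3EI) = 4.833/EI.
Slope continuity at Y: θ_0 = M_Y·4.833/EI, so M_Y = 610.5/4.833 = 126.3 kip·ft (hogging).
Span XY, ΣM about X with M_Y applied at Y: R_Y^{XY}·9.5 = 376 + 126.3, so R_Y^{XY} = 52.88 kip and R_X = 118.8 − 52.88 = 65.87 kip.
Span YZ, ΣM about Z: R_Y^{YZ}·5 = 310 + 126.3, so R_Y^{YZ} = 87.26 kip and R_Z = 124 − 87.26 = 36.74 kip.
R_Y = 52.88 + 87.26 = 140.1 kip.

R_Y = 140.1 kip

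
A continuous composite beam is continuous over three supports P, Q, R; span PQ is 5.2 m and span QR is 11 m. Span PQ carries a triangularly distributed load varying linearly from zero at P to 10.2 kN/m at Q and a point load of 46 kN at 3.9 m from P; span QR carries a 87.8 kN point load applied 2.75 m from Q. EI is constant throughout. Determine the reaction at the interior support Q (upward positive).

R_Q = 153.7 kN

Insert a hinge at Q; M_Q is the redundant, and each span becomes simply supported.
Discontinuity in slope at Q on the released structure — sum the simple-span end rotations:
  span PQ: triangular load, peak 10.2: w₀L³/(45EI) = 31.87/EI
  span PQ: point load 46 at a = 3.9: Pab(L + a)/(6LEI) = 68.02/EI
  span QR: point load 87.8 at a = 2.75: Pab(L + b)/(6LEI) = 581/EI
  relative rotation θ_0 = (99.89 + 581)/EI = 680.9/EI
A unit hogging moment at Q produces rotation L₁/(3EI) + L₂/(3EI) = 5.4/EI.
Compatibility: M_Q·(L₁+L₂)/(3EI) = θ_0, giving M_Q = 126.1 kN·m (hogging).
Span PQ, ΣM about P with M_Q applied at Q: R_Q^{PQ}·5.2 = 271.3 + 126.1, so R_Q^{PQ} = 76.43 kN and R_P = 72.52 − 76.43 = -3.908 kN.
Span QR, ΣM about R: R_Q^{QR}·11 = 724.4 + 126.1, so R_Q^{QR} = 77.31 kN and R_R = 87.8 − 77.31 = 10.49 kN.
R_Q = 76.43 + 77.31 = 153.7 kN.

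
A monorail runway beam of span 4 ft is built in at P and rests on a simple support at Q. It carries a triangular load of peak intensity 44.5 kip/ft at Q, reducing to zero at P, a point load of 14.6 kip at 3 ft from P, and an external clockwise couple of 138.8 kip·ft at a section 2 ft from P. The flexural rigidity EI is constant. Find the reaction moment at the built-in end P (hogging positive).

Choose R_Q as the redundant. The primary structure is the cantilever fixed at P.
Downward deflection at the released point Q due to the loads:
  triangular load, peak 44.5 at the free end: 11w₀L⁴/(120EI) = 1044/EI
  point load 14.6 at a = 3: Pa²(3L − a)/(6EI) = 197.1/EI
  clockwise couple 138.8 at a = 2: M₀a(2L − a)/(2EI) = 832.8/EI
  δ_0 = 2074/EI
Flexibility coefficient — unit upward force at Q: δ_{QQ} = L³/(3EI) = 21.33/EI.
Compatibility at Q: δ_0 − R_Q·δ_{QQ} = 0, so R_Q = 2074/21.33 = 97.23 kip.
Moment equilibrium about P: M_P = Σ(load moments about P) − R_Q·L = 419.9 − 97.23×4 = 31.03 kip·ft.

M_P = 31.03 kip·ft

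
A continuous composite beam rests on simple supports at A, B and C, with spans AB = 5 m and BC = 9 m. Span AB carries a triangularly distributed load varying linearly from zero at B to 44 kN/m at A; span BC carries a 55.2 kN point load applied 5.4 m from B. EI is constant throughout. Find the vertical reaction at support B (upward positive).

Insert a hinge at B; M_B is the redundant, and each span becomes simply supported.
Rotations at B on the released spans (each span's end-slope, ×1/EI):
  span AB: triangular load, peak 44: 7w₀L³/(360EI) = 106.9/EI
  span BC: point load 55.2 at a = 5.4: Pab(L + b)/(6LEI) = 250.4/EI
  relative rotation θ_0 = (106.9 + 250.4)/EI = 357.3/EI
A unit hogging moment at B produces rotation L₁/(3EI) + L₂/(3EI) = 4.667/EI.
Compatibility: M_B·(L₁+L₂)/(3EI) = θ_0, giving M_B = 76.57 kN·m (hogging).
Span AB, ΣM about A with M_B applied at B: R_B^{AB}·5 = 183.3 + 76.57, so R_B^{AB} = 51.98 kN and R_A = 110 − 51.98 = 58.02 kN.
Span BC, ΣM about C: R_B^{BC}·9 = 198.7 + 76.57, so R_B^{BC} = 30.59 kN and R_C = 55.2 − 30.59 = 24.61 kN.
R_B = 51.98 + 30.59 = 82.57 kN.

R_B = 82.57 kN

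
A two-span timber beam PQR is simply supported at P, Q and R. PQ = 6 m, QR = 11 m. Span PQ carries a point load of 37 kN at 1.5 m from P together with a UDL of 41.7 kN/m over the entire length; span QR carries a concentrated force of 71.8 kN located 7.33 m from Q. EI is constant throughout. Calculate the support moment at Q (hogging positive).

Release continuity at Q by inserting a hinge; the redundant is the internal moment M_Q. The primary structure is two simply-supported spans PQ and QR.
Discontinuity in slope at Q on the released structure — sum the simple-span end rotations:
  span PQ: point load 37 at a = 1.5: Pab(L + a)/(6LEI) = 52.03/EI
  span PQ: UDL 41.7: wL³/(24EI) = 375.3/EI
  span QR: point load 71.8 at a = 7.33: Pab(L + b)/(6LEI) = 429.3/EI
  relative rotation θ_0 = (427.3 + 429.3)/EI = 856.7/EI
A unit hogging moment at Q produces rotation L₁/(3EI) + L₂/(3EI) = 5.667/EI.
Slope continuity at Q: θ_0 = M_Q·5.667/EI, so M_Q = 856.7/5.667 = 151.2 kN·m (hogging).

M_Q = 151.2 kN·m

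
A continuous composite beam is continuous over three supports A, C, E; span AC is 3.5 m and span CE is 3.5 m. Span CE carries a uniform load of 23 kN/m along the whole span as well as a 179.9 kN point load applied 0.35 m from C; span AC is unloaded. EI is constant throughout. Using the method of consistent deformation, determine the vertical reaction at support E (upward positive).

R_E = 45.52 kN

Insert a hinge at C; M_C is the redundant, and each span becomes simply supported.
End slopes at the hinge C, treating each span as simply supported:
  span CE: UDL 23: wL³/(24EI) = 41.09/EI
  span CE: point load 179.9 at a = 0.35: Pab(L + b)/(6LEI) = 62.81/EI
  relative rotation θ_0 = (0 + 103.9)/EI = 103.9/EI
A unit hogging moment at C produces rotation L₁/(3EI) + L₂/(3EI) = 2.333/EI.
Compatibility: M_C·(L₁+L₂)/(3EI) = θ_0, giving M_C = 44.53 kN·m (hogging).
Span CE, ΣM about E: R_C^{CE}·3.5 = 707.6 + 44.53, so R_C^{CE} = 214.9 kN and R_E = 260.4 − 214.9 = 45.52 kN.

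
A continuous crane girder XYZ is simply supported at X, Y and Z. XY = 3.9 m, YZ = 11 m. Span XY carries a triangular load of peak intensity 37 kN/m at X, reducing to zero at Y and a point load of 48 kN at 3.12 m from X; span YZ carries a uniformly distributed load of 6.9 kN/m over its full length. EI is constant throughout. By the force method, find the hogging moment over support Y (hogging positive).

Take M_Y as the redundant. Released structure: two simple spans XY and YZ with a hinge at Y.
Rotations at Y on the released spans (each span's end-slope, ×1/EI):
  span XY: triangular load, peak 37: 7w₀L³/(360EI) = 42.68/EI
  span XY: point load 48 at a = 3.12: Pab(L + a)/(6LEI) = 35.04/EI
  span YZ: UDL 6.9: wL³/(24EI) = 382.7/EI
  relative rotation θ_0 = (77.72 + 382.7)/EI = 460.4/EI
A unit hogging moment at Y produces rotation L₁/(3EI) + L₂/(3EI) = 4.967/EI.
Compatibility: M_Y·(L₁+L₂)/(3EI) = θ_0, giving M_Y = 92.69 kN·m (hogging).

M_Y = 92.69 kN·m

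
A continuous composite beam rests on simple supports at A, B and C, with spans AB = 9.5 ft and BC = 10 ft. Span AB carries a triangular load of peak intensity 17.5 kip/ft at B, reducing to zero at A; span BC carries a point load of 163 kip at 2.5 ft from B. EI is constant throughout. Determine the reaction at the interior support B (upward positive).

R_B = 216.3 kip

Take M_B as the redundant. Released structure: two simple spans AB and BC with a hinge at B.
End slopes at the hinge B, treating each span as simply supported:
  span AB: triangular load, peak 17.5: w₀L³/(45EI) = 333.4/EI
  span BC: point load 163 at a = 2.5: Pab(L + b)/(6LEI) = 891.4/EI
  relative rotation θ_0 = (333.4 + 891.4)/EI = 1225/EI
A unit hogging moment at B produces rotation L₁/(3EI) + L₂/(3EI) = 6.5/EI.
Slope continuity at B: θ_0 = M_B·6.5/EI, so M_B = 1225/6.5 = 188.4 kip·ft (hogging).
Span AB, ΣM about A with M_B applied at B: R_B^{AB}·9.5 = 526.5 + 188.4, so R_B^{AB} = 75.25 kip and R_A = 83.12 − 75.25 = 7.873 kip.
Span BC, ΣM about C: R_B^{BC}·10 = 1222 + 188.4, so R_B^{BC} = 141.1 kip and R_C = 163 − 141.1 = 21.91 kip.
R_B = 75.25 + 141.1 = 216.3 kip.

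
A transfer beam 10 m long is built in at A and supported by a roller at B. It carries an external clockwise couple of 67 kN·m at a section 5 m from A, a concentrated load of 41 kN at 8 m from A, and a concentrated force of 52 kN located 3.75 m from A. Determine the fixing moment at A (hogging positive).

M_A = 130 kN·m

Release the roller at B. Primary structure: cantilever fixed at A.
Deflection at B on the released cantilever, summing each load's contribution:
  clockwise couple 67 at a = 5: M₀a(2L − a)/(2EI) = 2512/EI
  point load 41 at a = 8: Pa²(3L − a)/(6EI) = 9621/EI
  point load 52 at a = 3.75: Pa²(3L − a)/(6EI) = 3199/EI
  δ_0 = 15333/EI
Tip deflection under a unit load at B: L³/(3EI) = 333.3/EI.
Compatibility at B: δ_0 − R_B·δ_{BB} = 0, so R_B = 15333/333.3 = 46 kN.
Moment equilibrium about A: M_A = Σ(load moments about A) − R_B·L = 590 − 46×10 = 130 kN·m.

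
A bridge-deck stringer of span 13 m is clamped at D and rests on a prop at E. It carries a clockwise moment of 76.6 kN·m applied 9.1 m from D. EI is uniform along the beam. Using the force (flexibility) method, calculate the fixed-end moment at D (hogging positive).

M_D = -27.96 kN·m

Take the reaction at E as the redundant and release it; the primary structure is a cantilever fixed at D.
Deflection at E on the released cantilever, summing each load's contribution:
  clockwise couple 76.6 at a = 9.1: M₀a(2L − a)/(2EI) = 5890/EI
Flexibility coefficient — unit upward force at E: δ_{EE} = L³/(3EI) = 732.3/EI.
Compatibility at E: δ_0 − R_E·δ_{EE} = 0, so R_E = 5890/732.3 = 8.043 kN.
Moment equilibrium about D: M_D = Σ(load moments about D) − R_E·L = 76.6 − 8.043×13 = -27.96 kN·m.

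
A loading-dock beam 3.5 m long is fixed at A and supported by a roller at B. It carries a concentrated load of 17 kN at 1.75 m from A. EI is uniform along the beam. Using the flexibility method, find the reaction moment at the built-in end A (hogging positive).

M_A = 11.16 kN·m

Choose R_B as the redundant. The primary structure is the cantilever fixed at A.
Deflection at B on the released cantilever, summing each load's contribution:
  point load 17 at a = 1.75: Pa²(3L − a)/(6EI) = 75.92/EI
Tip deflection under a unit load at B: L³/(3EI) = 14.29/EI.
The prop prevents deflection at B: R_B = δ_0/δ_{BB} = 75.92/14.29 = 5.312 kN.
Moment equilibrium about A: M_A = Σ(load moments about A) − R_B·L = 29.75 − 5.312×3.5 = 11.16 kN·m.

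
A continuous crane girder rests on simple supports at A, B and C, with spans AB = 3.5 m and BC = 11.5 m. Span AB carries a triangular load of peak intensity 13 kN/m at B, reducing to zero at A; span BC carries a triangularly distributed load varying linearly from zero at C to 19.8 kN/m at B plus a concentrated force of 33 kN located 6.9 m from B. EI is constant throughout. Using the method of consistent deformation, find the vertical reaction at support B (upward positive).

R_B = 173.3 kN

Release continuity at B by inserting a hinge; the redundant is the internal moment M_B. The primary structure is two simply-supported spans AB and BC.
End slopes at the hinge B, treating each span as simply supported:
  span AB: triangular load, peak 13: w₀L³/(45EI) = 12.39/EI
  span BC: triangular load, peak 19.8: w₀L³/(45EI) = 669.2/EI
  span BC: point load 33 at a = 6.9: Pab(L + b)/(6LEI) = 244.4/EI
  relative rotation θ_0 = (12.39 + 913.6)/EI = 926/EI
A unit hogging moment at B produces rotation L₁/(3EI) + L₂/(3EI) = 5/EI.
Slope continuity at B: θ_0 = M_B·5/EI, so M_B = 926/5 = 185.2 kN·m (hogging).
Span AB, ΣM about A with M_B applied at B: R_B^{AB}·3.5 = 53.08 + 185.2, so R_B^{AB} = 68.08 kN and R_A = 22.75 − 68.08 = -45.33 kN.
Span BC, ΣM about C: R_B^{BC}·11.5 = 1025 + 185.2, so R_B^{BC} = 105.2 kN and R_C = 146.8 − 105.2 = 41.65 kN.
R_B = 68.08 + 105.2 = 173.3 kN.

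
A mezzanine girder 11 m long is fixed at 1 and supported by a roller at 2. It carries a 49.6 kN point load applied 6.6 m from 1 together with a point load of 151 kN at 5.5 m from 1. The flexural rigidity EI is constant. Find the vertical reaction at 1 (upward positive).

R_1 = 132 kN

Remove the prop at 2; the released (primary) structure is a cantilever built in at 1.
Deflection at 2 on the released cantilever, summing each load's contribution:
  point load 49.6 at a = 6.6: Pa²(3L − a)/(6EI) = 9507/EI
  point load 151 at a = 5.5: Pa²(3L − a)/(6EI) = 20936/EI
  δ_0 = 30442/EI
Flexibility coefficient — unit upward force at 2: δ_{22} = L³/(3EI) = 443.7/EI.
The prop prevents deflection at 2: R_2 = δ_0/δ_{22} = 30442/443.7 = 68.61 kN.
Vertical equilibrium: R_1 = ΣP − R_2 = 200.6 − 68.61 = 132 kN.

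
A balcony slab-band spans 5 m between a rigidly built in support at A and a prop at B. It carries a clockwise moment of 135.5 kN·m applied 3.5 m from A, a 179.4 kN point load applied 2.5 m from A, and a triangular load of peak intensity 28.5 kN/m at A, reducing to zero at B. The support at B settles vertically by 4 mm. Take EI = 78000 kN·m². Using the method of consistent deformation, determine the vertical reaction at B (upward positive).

R_B = 99.82 kN

Choose R_B as the redundant. The primary structure is the cantilever fixed at A.
Primary-structure tip deflection at B by superposition:
  clockwise couple 135.5 at a = 3.5: M₀a(2L − a)/(2EI) = 1541/EI
  point load 179.4 at a = 2.5: Pa²(3L − a)/(6EI) = 2336/EI
  triangular load, peak 28.5 at the fixed end: w₀L⁴/(30EI) = 593.8/EI
  δ_0 = 4471/EI
Tip deflection under a unit load at B: L³/(3EI) = 41.67/EI.
With EI = 78000 kN·m²: δ_0 = 0.057321 m and δ_{BB} = 0.000534 m/kN.
Compatibility — the beam at B must follow the support down by 0.004 m: δ_0 − R_B·δ_{BB} = 0.004, so R_B = (0.057321 − 0.004)/0.000534 = 99.82 kN.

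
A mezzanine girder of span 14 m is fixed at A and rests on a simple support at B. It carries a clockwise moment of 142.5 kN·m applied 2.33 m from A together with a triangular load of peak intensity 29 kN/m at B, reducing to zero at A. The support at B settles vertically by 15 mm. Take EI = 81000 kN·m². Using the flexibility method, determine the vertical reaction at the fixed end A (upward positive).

R_A = 88.02 kN

Choose R_B as the redundant. The primary structure is the cantilever fixed at A.
Downward deflection at the released point B due to the loads:
  clockwise couple 142.5 at a = 2.33: M₀a(2L − a)/(2EI) = 4262/EI
  triangular load, peak 29 at the free end: 11w₀L⁴/(120EI) = 102123/EI
  δ_0 = 106384/EI
Flexibility coefficient — unit upward force at B: δ_{BB} = L³/(3EI) = 914.7/EI.
With EI = 81000 kN·m²: δ_0 = 1.3134 m and δ_{BB} = 0.011292 m/kN.
Compatibility — the beam at B must follow the support down by 0.015 m: δ_0 − R_B·δ_{BB} = 0.015, so R_B = (1.3134 − 0.015)/0.011292 = 115 kN.
Vertical equilibrium: R_A = ΣP − R_B = 203 − 115 = 88.02 kN.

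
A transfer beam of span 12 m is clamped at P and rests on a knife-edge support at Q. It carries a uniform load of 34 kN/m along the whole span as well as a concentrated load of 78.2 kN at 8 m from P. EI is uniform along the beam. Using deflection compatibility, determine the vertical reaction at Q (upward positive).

R_Q = 193.5 kN

Release the roller at Q. Primary structure: cantilever fixed at P.
Primary-structure tip deflection at Q by superposition:
  UDL 34: wL⁴/(8EI) = 88128/EI
  point load 78.2 at a = 8: Pa²(3L − a)/(6EI) = 23356/EI
  δ_0 = 111484/EI
Tip deflection under a unit load at Q: L³/(3EI) = 576/EI.
Compatibility at Q: δ_0 − R_Q·δ_{QQ} = 0, so R_Q = 111484/576 = 193.5 kN.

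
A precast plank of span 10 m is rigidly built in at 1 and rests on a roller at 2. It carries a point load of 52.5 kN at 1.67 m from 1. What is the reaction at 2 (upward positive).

R_2 = 2.074 kN

Remove the prop at 2; the released (primary) structure is a cantilever built in at 1.
Deflection at 2 on the released cantilever, summing each load's contribution:
  point load 52.5 at a = 1.67: Pa²(3L − a)/(6EI) = 691.3/EI
Tip deflection under a unit load at 2: L³/(3EI) = 333.3/EI.
Compatibility at 2: δ_0 − R_2·δ_{22} = 0, so R_2 = 691.3/333.3 = 2.074 kN.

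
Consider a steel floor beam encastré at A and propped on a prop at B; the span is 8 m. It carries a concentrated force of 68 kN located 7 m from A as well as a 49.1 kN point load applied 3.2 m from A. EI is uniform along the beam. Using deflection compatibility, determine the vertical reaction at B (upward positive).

Remove the prop at B; the released (primary) structure is a cantilever built in at A.
Primary-structure tip deflection at B by superposition:
  point load 68 at a = 7: Pa²(3L − a)/(6EI) = 9441/EI
  point load 49.1 at a = 3.2: Pa²(3L − a)/(6EI) = 1743/EI
  δ_0 = 11184/EI
Tip deflection under a unit load at B: L³/(3EI) = 170.7/EI.
The prop prevents deflection at B: R_B = δ_0/δ_{BB} = 11184/170.7 = 65.53 kN.

R_B = 65.53 kN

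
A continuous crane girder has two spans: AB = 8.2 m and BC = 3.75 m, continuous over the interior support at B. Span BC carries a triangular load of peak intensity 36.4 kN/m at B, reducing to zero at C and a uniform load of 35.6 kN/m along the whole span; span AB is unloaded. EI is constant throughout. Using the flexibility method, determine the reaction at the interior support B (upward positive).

Release continuity at B by inserting a hinge; the redundant is the internal moment M_B. The primary structure is two simply-supported spans AB and BC.
Discontinuity in slope at B on the released structure — sum the simple-span end rotations:
  span BC: triangular load, peak 36.4: w₀L³/(45EI) = 42.66/EI
  span BC: UDL 35.6: wL³/(24EI) = 78.22/EI
  relative rotation θ_0 = (0 + 120.9)/EI = 120.9/EI
A unit hogging moment at B produces rotation L₁/(3EI) + L₂/(3EI) = 3.983/EI.
Slope continuity at B: θ_0 = M_B·3.983/EI, so M_B = 120.9/3.983 = 30.35 kN·m (hogging).
Span AB, ΣM about A with M_B applied at B: R_B^{AB}·8.2 = 0 + 30.35, so R_B^{AB} = 3.701 kN and R_A = 0 − 3.701 = -3.701 kN.
Span BC, ΣM about C: R_B^{BC}·3.75 = 420.9 + 30.35, so R_B^{BC} = 120.3 kN and R_C = 201.8 − 120.3 = 81.41 kN.
R_B = 3.701 + 120.3 = 124 kN.

R_B = 124 kN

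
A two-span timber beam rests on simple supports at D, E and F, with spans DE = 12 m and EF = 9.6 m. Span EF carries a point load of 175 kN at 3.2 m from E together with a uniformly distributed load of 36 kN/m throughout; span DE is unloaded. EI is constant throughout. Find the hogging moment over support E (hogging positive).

Release continuity at E by inserting a hinge; the redundant is the internal moment M_E. The primary structure is two simply-supported spans DE and EF.
End slopes at the hinge E, treating each span as simply supported:
  span EF: point load 175 at a = 3.2: Pab(L + b)/(6LEI) = 995.6/EI
  span EF: UDL 36: wL³/(24EI) = 1327/EI
  relative rotation θ_0 = (0 + 2323)/EI = 2323/EI
A unit hogging moment at E produces rotation L₁/(3EI) + L₂/(3EI) = 7.2/EI.
Compatibility: M_E·(L₁+L₂)/(3EI) = θ_0, giving M_E = 322.6 kN·m (hogging).

M_E = 322.6 kN·m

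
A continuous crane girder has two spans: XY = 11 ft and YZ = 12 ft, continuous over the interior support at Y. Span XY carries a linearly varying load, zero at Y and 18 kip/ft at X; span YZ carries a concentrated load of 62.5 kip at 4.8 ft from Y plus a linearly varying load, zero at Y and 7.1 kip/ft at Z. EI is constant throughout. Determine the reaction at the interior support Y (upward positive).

R_Y = 113.8 kip

Take M_Y as the redundant. Released structure: two simple spans XY and YZ with a hinge at Y.
End slopes at the hinge Y, treating each span as simply supported:
  span XY: triangular load, peak 18: 7w₀L³/(360EI) = 465.9/EI
  span YZ: point load 62.5 at a = 4.8: Pab(L + b)/(6LEI) = 576/EI
  span YZ: triangular load, peak 7.1: 7w₀L³/(360EI) = 238.6/EI
  relative rotation θ_0 = (465.9 + 814.6)/EI = 1280/EI
A unit hogging moment at Y produces rotation L₁/(3EI) + L₂/(3EI) = 7.667/EI.
Slope continuity at Y: θ_0 = M_Y·7.667/EI, so M_Y = 1280/7.667 = 167 kip·ft (hogging).
Span XY, ΣM about X with M_Y applied at Y: R_Y^{XY}·11 = 363 + 167, so R_Y^{XY} = 48.18 kip and R_X = 99 − 48.18 = 50.82 kip.
Span YZ, ΣM about Z: R_Y^{YZ}·12 = 620.4 + 167, so R_Y^{YZ} = 65.62 kip and R_Z = 105.1 − 65.62 = 39.48 kip.
R_Y = 48.18 + 65.62 = 113.8 kip.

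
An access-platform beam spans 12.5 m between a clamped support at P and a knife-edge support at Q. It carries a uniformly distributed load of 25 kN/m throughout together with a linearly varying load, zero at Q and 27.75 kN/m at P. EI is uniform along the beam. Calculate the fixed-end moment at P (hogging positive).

M_P = 777.3 kN·m

Take the reaction at Q as the redundant and release it; the primary structure is a cantilever fixed at P.
Deflection at Q on the released cantilever, summing each load's contribution:
  UDL 25: wL⁴/(8EI) = 76294/EI
  triangular load, peak 27.75 at the fixed end: w₀L⁴/(30EI) = 22583/EI
  δ_0 = 98877/EI
Flexibility coefficient — unit upward force at Q: δ_{QQ} = L³/(3EI) = 651/EI.
Compatibility at Q: δ_0 − R_Q·δ_{QQ} = 0, so R_Q = 98877/651 = 151.9 kN.
Moment equilibrium about P: M_P = Σ(load moments about P) − R_Q·L = 2676 − 151.9×12.5 = 777.3 kN·m.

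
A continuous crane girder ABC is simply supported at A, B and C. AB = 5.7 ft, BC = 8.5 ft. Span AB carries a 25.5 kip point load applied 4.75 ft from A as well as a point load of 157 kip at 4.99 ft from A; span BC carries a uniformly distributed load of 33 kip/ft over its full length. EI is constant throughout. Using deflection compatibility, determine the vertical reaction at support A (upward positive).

Take M_B as the redundant. Released structure: two simple spans AB and BC with a hinge at B.
Discontinuity in slope at B on the released structure — sum the simple-span end rotations:
  span AB: point load 25.5 at a = 4.75: Pab(L + a)/(6LEI) = 35.16/EI
  span AB: point load 157 at a = 4.99: Pab(L + a)/(6LEI) = 173.9/EI
  span BC: UDL 33: wL³/(24EI) = 844.4/EI
  relative rotation θ_0 = (209 + 844.4)/EI = 1053/EI
A unit hogging moment at B produces rotation L₁/(3EI) + L₂/(3EI) = 4.733/EI.
Slope continuity at B: θ_0 = M_B·4.733/EI, so M_B = 1053/4.733 = 222.6 kip·ft (hogging).
Span AB, ΣM about A with M_B applied at B: R_B^{AB}·5.7 = 904.6 + 222.6, so R_B^{AB} = 197.7 kip and R_A = 182.5 − 197.7 = -15.24 kip.

R_A = -15.24 kip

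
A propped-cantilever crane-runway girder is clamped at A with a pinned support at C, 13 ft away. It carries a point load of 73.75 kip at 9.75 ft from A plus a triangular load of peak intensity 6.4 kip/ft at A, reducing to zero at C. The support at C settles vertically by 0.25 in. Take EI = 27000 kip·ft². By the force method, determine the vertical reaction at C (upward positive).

Choose R_C as the redundant. The primary structure is the cantilever fixed at A.
Primary-structure tip deflection at C by superposition:
  point load 73.75 at a = 9.75: Pa²(3L − a)/(6EI) = 34178/EI
  triangular load, peak 6.4 at the fixed end: w₀L⁴/(30EI) = 6093/EI
  δ_0 = 40271/EI
Flexibility coefficient — unit upward force at C: δ_{CC} = L³/(3EI) = 732.3/EI.
With EI = 27000 kip·ft²: δ_0 = 1.4915 ft and δ_{CC} = 0.027123 ft/kip.
Compatibility — the beam at C must follow the support down by 0.02083 ft: δ_0 − R_C·δ_{CC} = 0.02083, so R_C = (1.4915 − 0.02083)/0.027123 = 54.22 kip.

R_C = 54.22 kip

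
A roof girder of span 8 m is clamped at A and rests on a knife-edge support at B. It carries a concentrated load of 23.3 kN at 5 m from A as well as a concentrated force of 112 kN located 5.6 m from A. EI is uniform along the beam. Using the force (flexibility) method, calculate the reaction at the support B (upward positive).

R_B = 73.92 kN

Choose R_B as the redundant. The primary structure is the cantilever fixed at A.
Deflection at B on the released cantilever, summing each load's contribution:
  point load 23.3 at a = 5: Pa²(3L − a)/(6EI) = 1845/EI
  point load 112 at a = 5.6: Pa²(3L − a)/(6EI) = 10771/EI
  δ_0 = 12616/EI
Flexibility coefficient — unit upward force at B: δ_{BB} = L³/(3EI) = 170.7/EI.
Compatibility at B: δ_0 − R_B·δ_{BB} = 0, so R_B = 12616/170.7 = 73.92 kN.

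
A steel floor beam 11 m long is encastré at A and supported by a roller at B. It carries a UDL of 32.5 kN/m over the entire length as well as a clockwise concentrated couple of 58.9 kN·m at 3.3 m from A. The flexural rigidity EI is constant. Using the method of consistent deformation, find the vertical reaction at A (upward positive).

Remove the prop at B; the released (primary) structure is a cantilever built in at A.
Primary-structure tip deflection at B by superposition:
  UDL 32.5: wL⁴/(8EI) = 59479/EI
  clockwise couple 58.9 at a = 3.3: M₀a(2L − a)/(2EI) = 1817/EI
  δ_0 = 61296/EI
Flexibility coefficient — unit upward force at B: δ_{BB} = L³/(3EI) = 443.7/EI.
Compatibility at B: δ_0 − R_B·δ_{BB} = 0, so R_B = 61296/443.7 = 138.2 kN.
Vertical equilibrium: R_A = ΣP − R_B = 357.5 − 138.2 = 219.3 kN.

R_A = 219.3 kN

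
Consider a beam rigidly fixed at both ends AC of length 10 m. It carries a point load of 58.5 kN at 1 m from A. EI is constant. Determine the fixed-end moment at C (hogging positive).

M_C = 5.265 kN·m

Take the two fixed-end moments M_A, M_C as redundants; the released structure is the simple span AC.
Simple-span end rotations at A and C under the given loads:
  at A: point load 58.5 at a = 1: Pab(L + b)/(6LEI) = 166.7/EI
  at C: point load 58.5 at a = 1: Pab(L + a)/(6LEI) = 96.53/EI
  θ_A0 = 166.7/EI,  θ_C0 = 96.53/EI
Flexibility coefficients: a unit moment at one end gives L/(3EI) there and L/(6EI) at the far end, so f₁₁ = f₂₂ = 3.333/EI and f₁₂ = f₂₁ = 1.667/EI.
Compatibility — zero rotation at each built-in end:
  3.333 M_A + 1.667 M_C = 166.7
  1.667 M_A + 3.333 M_C = 96.53
Solving the pair gives M_A = 47.38 kN·m and M_C = 5.265 kN·m (hogging).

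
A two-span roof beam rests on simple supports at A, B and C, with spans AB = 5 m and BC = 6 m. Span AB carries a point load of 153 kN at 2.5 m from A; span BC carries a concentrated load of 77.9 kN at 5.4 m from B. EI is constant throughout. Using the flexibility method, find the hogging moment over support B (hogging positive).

M_B = 77.82 kN·m

Take M_B as the redundant. Released structure: two simple spans AB and BC with a hinge at B.
Rotations at B on the released spans (each span's end-slope, ×1/EI):
  span AB: point load 153 at a = 2.5: Pab(L + a)/(6LEI) = 239.1/EI
  span BC: point load 77.9 at a = 5.4: Pab(L + b)/(6LEI) = 46.27/EI
  relative rotation θ_0 = (239.1 + 46.27)/EI = 285.3/EI
A unit hogging moment at B produces rotation L₁/(3EI) + L₂/(3EI) = 3.667/EI.
Compatibility: M_B·(L₁+L₂)/(3EI) = θ_0, giving M_B = 77.82 kN·m (hogging).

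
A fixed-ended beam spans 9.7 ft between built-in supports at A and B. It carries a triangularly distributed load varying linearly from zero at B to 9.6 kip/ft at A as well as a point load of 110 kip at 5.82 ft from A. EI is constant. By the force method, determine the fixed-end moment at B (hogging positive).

M_B = 183.8 kip·ft

Take the two fixed-end moments M_A, M_B as redundants; the released structure is the simple span AB.
Simple-span end rotations at A and B under the given loads:
  at A: triangular load, peak 9.6: w₀L³/(45EI) = 194.7/EI
  at B: triangular load, peak 9.6: 7w₀L³/(360EI) = 170.4/EI
  at A: point load 110 at a = 5.82: Pab(L + b)/(6LEI) = 579.6/EI
  at B: point load 110 at a = 5.82: Pab(L + a)/(6LEI) = 662.4/EI
  θ_A0 = 774.3/EI,  θ_B0 = 832.8/EI
Flexibility coefficients: a unit moment at one end gives L/(3EI) there and L/(6EI) at the far end, so f₁₁ = f₂₂ = 3.233/EI and f₁₂ = f₂₁ = 1.617/EI.
Compatibility — zero rotation at each built-in end:
  3.233 M_A + 1.617 M_B = 774.3
  1.617 M_A + 3.233 M_B = 832.8
Solving the pair gives M_A = 147.6 kip·ft and M_B = 183.8 kip·ft (hogging).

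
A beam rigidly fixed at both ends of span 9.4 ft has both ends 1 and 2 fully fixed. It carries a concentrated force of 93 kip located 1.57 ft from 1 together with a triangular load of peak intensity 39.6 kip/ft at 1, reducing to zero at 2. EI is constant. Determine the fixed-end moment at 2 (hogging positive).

Take the two fixed-end moments M_1, M_2 as redundants; the released structure is the simple span 12.
Simple-span end rotations at 1 and 2 under the given loads:
  at 1: point load 93 at a = 1.57: Pab(L + b)/(6LEI) = 349.3/EI
  at 2: point load 93 at a = 1.57: Pab(L + a)/(6LEI) = 222.4/EI
  at 1: triangular load, peak 39.6: w₀L³/(45EI) = 730.9/EI
  at 2: triangular load, peak 39.6: 7w₀L³/(360EI) = 639.5/EI
  θ_10 = 1080/EI,  θ_20 = 861.9/EI
Flexibility coefficients: a unit moment at one end gives L/(3EI) there and L/(6EI) at the far end, so f₁₁ = f₂₂ = 3.133/EI and f₁₂ = f₂₁ = 1.567/EI.
Compatibility — zero rotation at each built-in end:
  3.133 M_1 + 1.567 M_2 = 1080
  1.567 M_1 + 3.133 M_2 = 861.9
Solving the pair gives M_1 = 276.3 kip·ft and M_2 = 136.9 kip·ft (hogging).

M_2 = 136.9 kip·ft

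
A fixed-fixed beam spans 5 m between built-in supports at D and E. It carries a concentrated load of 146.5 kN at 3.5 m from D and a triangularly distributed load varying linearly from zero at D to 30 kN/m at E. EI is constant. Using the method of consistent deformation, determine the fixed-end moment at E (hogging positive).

Release both end moments; the primary structure is a simply-supported span DE with redundants M_D and M_E.
Simple-span end rotations at D and E under the given loads:
  at D: point load 146.5 at a = 3.5: Pab(L + b)/(6LEI) = 166.6/EI
  at E: point load 146.5 at a = 3.5: Pab(L + a)/(6LEI) = 217.9/EI
  at D: triangular load, peak 30: 7w₀L³/(360EI) = 72.92/EI
  at E: triangular load, peak 30: w₀L³/(45EI) = 83.33/EI
  θ_D0 = 239.6/EI,  θ_E0 = 301.3/EI
Flexibility coefficients: a unit moment at one end gives L/(3EI) there and L/(6EI) at the far end, so f₁₁ = f₂₂ = 1.667/EI and f₁₂ = f₂₁ = 0.8333/EI.
Compatibility — zero rotation at each built-in end:
  1.667 M_D + 0.8333 M_E = 239.6
  0.8333 M_D + 1.667 M_E = 301.3
Solving the pair gives M_D = 71.15 kN·m and M_E = 145.2 kN·m (hogging).

M_E = 145.2 kN·m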